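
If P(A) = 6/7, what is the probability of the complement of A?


P(A') = 1 - P(A) = 1 - 6/7 = 1/7

1/7


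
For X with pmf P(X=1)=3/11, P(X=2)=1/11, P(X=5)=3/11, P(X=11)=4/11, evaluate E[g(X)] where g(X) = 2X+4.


E[2X+4] = sum(g(x)*P(x))
= 6*3/11 + 8*1/11 + 14*3/11 + 26*4/11
= 172/11

172/11


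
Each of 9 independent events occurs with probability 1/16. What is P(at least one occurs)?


P(at least one) = 1 - P(none)
P(none) = (1 - 1/16)^9 = (15/16)^9 = 38443359375/68719476736
P(at least one) = 1 - 38443359375/68719476736 = 30276117361/68719476736

30276117361/68719476736


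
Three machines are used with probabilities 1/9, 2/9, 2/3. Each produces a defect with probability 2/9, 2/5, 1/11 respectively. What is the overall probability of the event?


P(A) = P(A|B1)P(B1) + P(A|B2)P(B2) + P(A|B3)P(B3)
= 2/9*1/9 + 2/5*2/9 + 1/11*2/3
= 2/81 + 4/45 + 2/33 = 776/4455

776/4455


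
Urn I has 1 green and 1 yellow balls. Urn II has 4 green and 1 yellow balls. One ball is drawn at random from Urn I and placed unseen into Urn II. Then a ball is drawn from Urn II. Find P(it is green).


P(transfer green) = 1/2; P(transfer yellow) = 1/2
If green transferred: Urn II has 5 green of 6, so P(green|green moved) = 5/6
If yellow transferred: Urn II has 4 green of 6, so P(green|yellow moved) = 2/3
By total probability: P(green) = 1/2*5/6 + 1/2*2/3 = 3/4

3/4


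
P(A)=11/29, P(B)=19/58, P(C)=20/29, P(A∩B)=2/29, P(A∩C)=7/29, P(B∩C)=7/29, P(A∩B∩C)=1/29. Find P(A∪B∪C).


P(A∪B∪C) = P(A)+P(B)+P(C) - P(AB)-P(AC)-P(BC) + P(ABC)
= 11/29+19/58+20/29 - 2/29-7/29-7/29 + 1/29
= 51/58

51/58


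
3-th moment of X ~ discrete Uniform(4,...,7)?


E[X^3] = (1/4) * sum(x^3 for x=4..7)
= 748/4 = 187

187


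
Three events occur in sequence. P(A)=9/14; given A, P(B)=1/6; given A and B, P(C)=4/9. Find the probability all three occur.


P(A∩B∩C) = P(A) * P(B|A) * P(C|A∩B)
= 9/14 * 1/6 * 4/9
= 3/28 * 4/9 = 1/21

1/21


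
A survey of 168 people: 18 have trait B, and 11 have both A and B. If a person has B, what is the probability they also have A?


P(A|B) = P(A∩B)/P(B) = (11/168)/(18/168) = 11/18

11/18


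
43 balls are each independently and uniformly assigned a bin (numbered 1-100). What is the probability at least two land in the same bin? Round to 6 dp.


P(all different) = prod((100-i)/100 for i=0..42) = 0.000023
P(at least one match) = 1 - 0.000023 = 0.999977

0.999977


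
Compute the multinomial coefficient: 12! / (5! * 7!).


12! = 479001600
Denominator: 5!=120 * 7!=5040
Coefficient = 479001600 / 604800 = 792

792


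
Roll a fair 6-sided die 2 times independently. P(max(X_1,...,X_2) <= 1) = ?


P(max <= 1) = P(all X_i <= 1) = (P(X_1 <= 1))^2
= (1/6)^2 = 1/36

1/36


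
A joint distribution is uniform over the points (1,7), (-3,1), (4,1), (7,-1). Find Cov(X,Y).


E[X]=9/4, E[Y]=2, E[XY]=1/4
Cov(X,Y) = E[XY] - E[X]E[Y] = 1/4 - 9/4*2 = -17/4

-17/4


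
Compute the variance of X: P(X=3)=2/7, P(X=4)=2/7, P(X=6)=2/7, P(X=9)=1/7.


E[X] = 5, E[X^2] = 29
Var(X) = E[X^2] - (E[X])^2 = 29 - (5)^2 = 4

4


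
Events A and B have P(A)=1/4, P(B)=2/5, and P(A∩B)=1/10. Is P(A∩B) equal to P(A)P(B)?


P(A)*P(B) = 1/4*2/5 = 1/10
P(A∩B) = 1/10, which equals P(A)P(B), so independent

Yes, A and B are independent


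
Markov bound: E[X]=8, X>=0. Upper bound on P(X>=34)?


Markov: P(X >= a) <= E[X]/a
P(X >= 34) <= 8/34 = 4/17

4/17


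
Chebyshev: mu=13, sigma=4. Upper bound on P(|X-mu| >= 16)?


k = 16/4 = 4
Chebyshev: P(|X-mu| >= k*sigma) <= 1/k^2 = 1/4^2 = 1/16

1/16


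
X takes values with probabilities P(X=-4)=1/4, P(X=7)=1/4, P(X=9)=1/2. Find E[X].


E[X] = sum(x * P(x))
= -4*1/4 + 7*1/4 + 9*1/2
= 21/4

21/4


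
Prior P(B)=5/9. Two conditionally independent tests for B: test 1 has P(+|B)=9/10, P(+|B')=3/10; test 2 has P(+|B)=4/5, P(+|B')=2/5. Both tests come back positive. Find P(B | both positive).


After test 1: P(+) = 9/10*5/9 + 3/10*4/9 = 19/30
P(B|+) = (1/2)/(19/30) = 15/19
After test 2 (use post1 as new prior): P(+) = 4/5*15/19 + 2/5*4/19 = 68/95
P(B|+,+) = (12/19)/(68/95) = 15/17

15/17


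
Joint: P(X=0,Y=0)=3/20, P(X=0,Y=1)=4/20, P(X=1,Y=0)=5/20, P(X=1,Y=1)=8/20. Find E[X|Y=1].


P(Y=1) = 12/20
E[X|Y=1] = (0*4 + 1*8)/12 = 8/12 = 2/3

2/3


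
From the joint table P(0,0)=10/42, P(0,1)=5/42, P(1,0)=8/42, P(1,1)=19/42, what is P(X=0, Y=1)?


Read from table: P(X=0, Y=1) = 5/42

5/42


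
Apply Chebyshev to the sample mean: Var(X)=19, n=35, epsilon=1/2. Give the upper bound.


Var(Xbar) = Var(X)/n = 19/35
Chebyshev: P(|Xbar-mu| >= 1/2) <= Var(Xbar)/(1/2)^2 = (19/35)/(1/4) = 76/35
Bound exceeds 1, so trivial bound: 1

1


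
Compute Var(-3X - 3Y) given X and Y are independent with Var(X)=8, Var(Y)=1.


Independence => Cov(X,Y)=0
Var(-3X - 3Y) = (-3)^2*Var(X) + (-3)^2*Var(Y)
= 9*8 + 9*1 = 81

81


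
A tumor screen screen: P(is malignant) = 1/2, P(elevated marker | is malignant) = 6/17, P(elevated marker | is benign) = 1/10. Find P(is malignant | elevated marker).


P(A) = P(A|B)P(B) + P(A|B')P(B') = 6/17*1/2 + 1/10*1/2 = 77/340
P(B|A) = P(A|B)P(B)/P(A) = (3/17)/(77/340) = 60/77

60/77


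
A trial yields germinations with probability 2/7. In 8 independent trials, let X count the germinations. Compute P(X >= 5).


P(X>=5) = P(X=5) + P(X=6) + P(X=7) + P(X=8)
= 32000/823543 + 6400/823543 + 5120/5764801 + 256/5764801
= 39168/823543

39168/823543


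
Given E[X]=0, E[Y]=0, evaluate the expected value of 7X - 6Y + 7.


E[7X - 6Y + 7] = 7*E[X] - 6*E[Y] + 7
= (7)*(0) + (-6)*(0) + (7)
= 0 + 0 + 7 = 7

7


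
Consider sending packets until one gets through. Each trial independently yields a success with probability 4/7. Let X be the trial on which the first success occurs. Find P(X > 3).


P(X > 3) = P(first 3 trials all fail) = (1-p)^3 = (3/7)^3 = 27/343

27/343


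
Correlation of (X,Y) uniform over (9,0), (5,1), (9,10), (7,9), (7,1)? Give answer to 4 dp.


Cov(X,Y) = 1.9200, Var(X) = 2.2400, Var(Y) = 18.9600
rho = Cov/(sqrt(VarX)*sqrt(VarY)) = 0.2946

0.2946


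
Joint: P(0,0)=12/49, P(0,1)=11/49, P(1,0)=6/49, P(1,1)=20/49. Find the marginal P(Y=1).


P(Y=1) = P(0,1)+P(1,1) = 11/49 + 20/49 = 31/49

31/49


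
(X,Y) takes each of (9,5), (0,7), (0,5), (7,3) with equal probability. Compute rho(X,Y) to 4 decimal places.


Cov(X,Y) = -3.5000, Var(X) = 16.5000, Var(Y) = 2.0000
rho = Cov/(sqrt(VarX)*sqrt(VarY)) = -0.6093

-0.6093


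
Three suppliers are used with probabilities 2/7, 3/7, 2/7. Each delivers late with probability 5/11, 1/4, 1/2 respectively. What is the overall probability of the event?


P(A) = P(A|B1)P(B1) + P(A|B2)P(B2) + P(A|B3)P(B3)
= 5/11*2/7 + 1/4*3/7 + 1/2*2/7
= 10/77 + 3/28 + 1/7 = 117/308

117/308


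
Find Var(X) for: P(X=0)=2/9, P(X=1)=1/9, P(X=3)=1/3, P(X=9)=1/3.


E[X] = 37/9, E[X^2] = 271/9
Var(X) = E[X^2] - (E[X])^2 = 271/9 - (37/9)^2 = 1070/81

1070/81


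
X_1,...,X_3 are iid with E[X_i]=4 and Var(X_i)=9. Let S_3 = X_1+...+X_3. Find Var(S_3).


By independence, Var(S_n) = n*Var(X_1) = 3*9 = 27

27


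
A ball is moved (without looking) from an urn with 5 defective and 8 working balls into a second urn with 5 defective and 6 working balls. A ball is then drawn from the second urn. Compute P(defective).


P(transfer defective) = 5/13; P(transfer working) = 8/13
If defective transferred: Urn II has 6 defective of 12, so P(defective|defective moved) = 1/2
If working transferred: Urn II has 5 defective of 12, so P(defective|working moved) = 5/12
By total probability: P(defective) = 5/13*1/2 + 8/13*5/12 = 35/78

35/78


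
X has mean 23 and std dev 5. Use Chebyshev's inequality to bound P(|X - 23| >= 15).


k = 15/5 = 3
Chebyshev: P(|X-mu| >= k*sigma) <= 1/k^2 = 1/3^2 = 1/9

1/9


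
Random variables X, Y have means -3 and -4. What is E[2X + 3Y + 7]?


E[2X + 3Y + 7] = 2*E[X] + 3*E[Y] + 7
= (2)*(-3) + (3)*(-4) + (7)
= -6 - 12 + 7 = -11

-11


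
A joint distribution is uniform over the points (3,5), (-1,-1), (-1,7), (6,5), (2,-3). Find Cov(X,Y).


E[X]=9/5, E[Y]=13/5, E[XY]=33/5
Cov(X,Y) = E[XY] - E[X]E[Y] = 33/5 - 9/5*13/5 = 48/25

48/25


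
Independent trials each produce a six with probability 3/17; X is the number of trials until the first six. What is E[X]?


For geometric (trials until first success), E[X] = 1/p = 1/(3/17) = 17/3

17/3


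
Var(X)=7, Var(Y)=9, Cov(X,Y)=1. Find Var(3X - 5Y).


Var(3X - 5Y) = 3^2*Var(X) + (-5)^2*Var(Y) + 2*3*(-5)*Cov(X,Y)
= 9*7 + 25*9 - 30*1
= 63 + 225 - 30 = 258

258


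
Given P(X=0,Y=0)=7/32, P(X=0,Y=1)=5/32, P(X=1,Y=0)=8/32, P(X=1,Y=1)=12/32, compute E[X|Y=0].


P(Y=0) = 15/32
E[X|Y=0] = (0*7 + 1*8)/15 = 8/15

8/15


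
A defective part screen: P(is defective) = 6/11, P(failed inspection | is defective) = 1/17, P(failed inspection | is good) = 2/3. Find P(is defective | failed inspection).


P(A) = P(A|B)P(B) + P(A|B')P(B') = 1/17*6/11 + 2/3*5/11 = 188/561
P(B|A) = P(A|B)P(B)/P(A) = (6/187)/(188/561) = 9/94

9/94


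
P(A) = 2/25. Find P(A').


P(A') = 1 - P(A) = 1 - 2/25 = 23/25

23/25


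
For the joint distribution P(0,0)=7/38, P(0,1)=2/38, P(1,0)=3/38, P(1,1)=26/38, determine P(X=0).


P(X=0) = P(0,0)+P(0,1) = 7/38 + 2/38 = 9/38

9/38


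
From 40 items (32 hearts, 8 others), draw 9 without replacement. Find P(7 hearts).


P(X=7) = C(32,7)*C(8,2) / C(40,9)
= 3365856*28 / 273438880
= 94243968/273438880 = 226548/657305

226548/657305


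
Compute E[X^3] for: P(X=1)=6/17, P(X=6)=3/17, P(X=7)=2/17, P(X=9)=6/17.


E[X^3] = sum(x^3 * P(x))
= 1*6/17 + 216*3/17 + 343*2/17 + 729*6/17
= 5714/17

5714/17


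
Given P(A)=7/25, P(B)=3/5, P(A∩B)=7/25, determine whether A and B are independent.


P(A)*P(B) = 7/25*3/5 = 21/125
P(A∩B) = 7/25 != 21/125, so not independent

No, A and B are not independent


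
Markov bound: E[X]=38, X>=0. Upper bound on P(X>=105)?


Markov: P(X >= a) <= E[X]/a
P(X >= 105) <= 38/105

38/105


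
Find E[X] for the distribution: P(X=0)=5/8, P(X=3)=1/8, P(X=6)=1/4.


E[X] = sum(x * P(x))
= 0*5/8 + 3*1/8 + 6*1/4
= 15/8

15/8


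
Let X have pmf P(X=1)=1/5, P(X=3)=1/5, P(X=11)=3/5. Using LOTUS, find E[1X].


E[1X] = sum(g(x)*P(x))
= 1*1/5 + 3*1/5 + 11*3/5
= 37/5

37/5


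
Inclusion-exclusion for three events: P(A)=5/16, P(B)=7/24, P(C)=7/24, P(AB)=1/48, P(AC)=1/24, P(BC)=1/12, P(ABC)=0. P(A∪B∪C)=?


P(A∪B∪C) = P(A)+P(B)+P(C) - P(AB)-P(AC)-P(BC) + P(ABC)
= 5/16+7/24+7/24 - 1/48-1/24-1/12 + 0
= 3/4

3/4


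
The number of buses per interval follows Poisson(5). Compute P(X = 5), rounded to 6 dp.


P(X=5) = e^(-5) * 5^5 / 5!
≈ 0.006737946999 * 3125 / 120
≈ 0.175467

0.175467


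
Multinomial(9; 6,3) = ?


9! = 362880
Denominator: 6!=720 * 3!=6
Coefficient = 362880 / 4320 = 84

84


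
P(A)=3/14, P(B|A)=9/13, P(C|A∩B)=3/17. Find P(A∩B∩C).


P(A∩B∩C) = P(A) * P(B|A) * P(C|A∩B)
= 3/14 * 9/13 * 3/17
= 27/182 * 3/17 = 81/3094

81/3094


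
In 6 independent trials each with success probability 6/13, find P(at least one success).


P(at least one) = 1 - P(none)
P(none) = (1 - 6/13)^6 = (7/13)^6 = 117649/4826809
P(at least one) = 1 - 117649/4826809 = 4709160/4826809

4709160/4826809


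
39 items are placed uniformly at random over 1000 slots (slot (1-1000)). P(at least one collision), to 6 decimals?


P(all different) = prod((1000-i)/1000 for i=0..38) = 0.472037
P(at least one match) = 1 - 0.472037 = 0.527963

0.527963


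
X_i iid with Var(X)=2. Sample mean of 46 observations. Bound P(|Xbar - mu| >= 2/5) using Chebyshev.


Var(Xbar) = Var(X)/n = 2/46
Chebyshev: P(|Xbar-mu| >= 2/5) <= Var(Xbar)/(2/5)^2 = (1/23)/(4/25) = 25/92

25/92


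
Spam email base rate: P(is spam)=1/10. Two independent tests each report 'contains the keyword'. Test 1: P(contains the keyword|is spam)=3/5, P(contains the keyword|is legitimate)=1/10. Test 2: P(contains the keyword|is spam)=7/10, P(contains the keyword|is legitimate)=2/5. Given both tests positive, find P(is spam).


After test 1: P(+) = 3/5*1/10 + 1/10*9/10 = 3/20
P(B|+) = (3/50)/(3/20) = 2/5
After test 2 (use post1 as new prior): P(+) = 7/10*2/5 + 2/5*3/5 = 13/25
P(B|+,+) = (7/25)/(13/25) = 7/13

7/13


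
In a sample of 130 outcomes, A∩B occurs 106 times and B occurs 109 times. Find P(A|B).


P(A|B) = P(A∩B)/P(B) = (106/130)/(109/130) = 106/109

106/109


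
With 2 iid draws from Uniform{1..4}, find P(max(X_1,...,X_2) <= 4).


P(max <= 4) = P(all X_i <= 4) = (P(X_1 <= 4))^2
= (4/4)^2 = 1^2 = 1

1


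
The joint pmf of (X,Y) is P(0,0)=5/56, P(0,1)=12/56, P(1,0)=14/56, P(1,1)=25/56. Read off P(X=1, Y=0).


Read from table: P(X=1, Y=0) = 14/56 = 1/4

1/4


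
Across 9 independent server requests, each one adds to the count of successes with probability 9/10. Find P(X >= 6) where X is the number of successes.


P(X>=6) = P(X=6) + P(X=7) + P(X=8) + P(X=9)
= 11160261/250000000 + 43046721/250000000 + 387420489/1000000000 + 387420489/1000000000
= 495834453/500000000

495834453/500000000


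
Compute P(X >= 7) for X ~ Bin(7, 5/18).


P(X>=7) = P(X=7)
= 78125/612220032
= 78125/612220032

78125/612220032


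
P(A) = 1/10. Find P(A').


P(A') = 1 - P(A) = 1 - 1/10 = 9/10

9/10


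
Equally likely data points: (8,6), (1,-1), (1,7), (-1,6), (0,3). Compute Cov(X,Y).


E[X]=9/5, E[Y]=21/5, E[XY]=48/5
Cov(X,Y) = E[XY] - E[X]E[Y] = 48/5 - 9/5*21/5 = 51/25

51/25


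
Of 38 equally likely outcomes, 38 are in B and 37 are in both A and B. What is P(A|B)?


P(A|B) = P(A∩B)/P(B) = (37/38)/(38/38) = 37/38

37/38


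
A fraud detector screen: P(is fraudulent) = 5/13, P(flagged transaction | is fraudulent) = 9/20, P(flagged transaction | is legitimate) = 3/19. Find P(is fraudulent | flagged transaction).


P(A) = P(A|B)P(B) + P(A|B')P(B') = 9/20*5/13 + 3/19*8/13 = 267/988
P(B|A) = P(A|B)P(B)/P(A) = (9/52)/(267/988) = 57/89

57/89


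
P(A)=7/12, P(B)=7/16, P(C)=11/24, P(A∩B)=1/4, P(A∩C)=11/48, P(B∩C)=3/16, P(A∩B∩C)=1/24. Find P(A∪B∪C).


P(A∪B∪C) = P(A)+P(B)+P(C) - P(AB)-P(AC)-P(BC) + P(ABC)
= 7/12+7/16+11/24 - 1/4-11/48-3/16 + 1/24
= 41/48

41/48


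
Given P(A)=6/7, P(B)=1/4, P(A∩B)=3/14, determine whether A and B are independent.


P(A)*P(B) = 6/7*1/4 = 3/14
P(A∩B) = 3/14, which equals P(A)P(B), so independent

Yes, A and B are independent


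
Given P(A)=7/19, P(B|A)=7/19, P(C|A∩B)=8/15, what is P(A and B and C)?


P(A∩B∩C) = P(A) * P(B|A) * P(C|A∩B)
= 7/19 * 7/19 * 8/15
= 49/361 * 8/15 = 392/5415

392/5415


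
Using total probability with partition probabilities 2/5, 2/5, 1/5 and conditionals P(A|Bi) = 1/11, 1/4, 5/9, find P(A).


P(A) = P(A|B1)P(B1) + P(A|B2)P(B2) + P(A|B3)P(B3)
= 1/11*2/5 + 1/4*2/5 + 5/9*1/5
= 2/55 + 1/10 + 1/9 = 49/198

49/198


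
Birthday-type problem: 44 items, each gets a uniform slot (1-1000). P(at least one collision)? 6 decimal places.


P(all different) = prod((1000-i)/1000 for i=0..43) = 0.382884
P(at least one match) = 1 - 0.382884 = 0.617116

0.617116


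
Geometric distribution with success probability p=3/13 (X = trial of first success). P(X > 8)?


P(X > 8) = P(first 8 trials all fail) = (1-p)^8 = (10/13)^8 = 100000000/815730721

100000000/815730721


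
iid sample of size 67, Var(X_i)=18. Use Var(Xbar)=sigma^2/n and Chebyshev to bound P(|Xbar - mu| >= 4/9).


Var(Xbar) = Var(X)/n = 18/67
Chebyshev: P(|Xbar-mu| >= 4/9) <= Var(Xbar)/(4/9)^2 = (18/67)/(16/81) = 729/536
Bound exceeds 1, so trivial bound: 1

1


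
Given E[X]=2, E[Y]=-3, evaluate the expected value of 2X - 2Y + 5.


E[2X - 2Y + 5] = 2*E[X] - 2*E[Y] + 5
= (2)*(2) + (-2)*(-3) + (5)
= 4 + 6 + 5 = 15

15


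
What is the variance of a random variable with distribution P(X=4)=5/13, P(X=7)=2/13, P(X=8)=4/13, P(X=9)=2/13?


E[X] = 84/13, E[X^2] = 596/13
Var(X) = E[X^2] - (E[X])^2 = 596/13 - (84/13)^2 = 692/169

692/169


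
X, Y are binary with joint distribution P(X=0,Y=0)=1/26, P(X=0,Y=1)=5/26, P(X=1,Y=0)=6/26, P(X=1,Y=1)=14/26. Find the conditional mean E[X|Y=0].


P(Y=0) = 7/26
E[X|Y=0] = (0*1 + 1*6)/7 = 6/7

6/7


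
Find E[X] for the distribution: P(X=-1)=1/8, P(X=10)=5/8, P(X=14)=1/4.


E[X] = sum(x * P(x))
= -1*1/8 + 10*5/8 + 14*1/4
= 77/8

77/8


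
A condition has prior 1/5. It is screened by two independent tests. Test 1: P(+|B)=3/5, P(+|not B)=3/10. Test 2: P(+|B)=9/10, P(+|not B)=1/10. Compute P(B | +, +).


After test 1: P(+) = 3/5*1/5 + 3/10*4/5 = 9/25
P(B|+) = (3/25)/(9/25) = 1/3
After test 2 (use post1 as new prior): P(+) = 9/10*1/3 + 1/10*2/3 = 11/30
P(B|+,+) = (3/10)/(11/30) = 9/11

9/11


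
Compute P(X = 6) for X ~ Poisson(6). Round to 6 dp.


P(X=6) = e^(-6) * 6^6 / 6!
≈ 0.002478752177 * 46656 / 720
≈ 0.160623

0.160623


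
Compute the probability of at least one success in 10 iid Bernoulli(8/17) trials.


P(at least one) = 1 - P(none)
P(none) = (1 - 8/17)^10 = (9/17)^10 = 3486784401/2015993900449
P(at least one) = 1 - 3486784401/2015993900449 = 2012507116048/2015993900449

2012507116048/2015993900449


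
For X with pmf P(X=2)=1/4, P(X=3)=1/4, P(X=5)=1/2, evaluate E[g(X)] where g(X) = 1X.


E[1X] = sum(g(x)*P(x))
= 2*1/4 + 3*1/4 + 5*1/2
= 15/4

15/4


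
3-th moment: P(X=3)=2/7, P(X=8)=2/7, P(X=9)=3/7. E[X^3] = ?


E[X^3] = sum(x^3 * P(x))
= 27*2/7 + 512*2/7 + 729*3/7
= 3265/7

3265/7


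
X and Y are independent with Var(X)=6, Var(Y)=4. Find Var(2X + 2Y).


Independence => Cov(X,Y)=0
Var(2X + 2Y) = 2^2*Var(X) + 2^2*Var(Y)
= 4*6 + 4*4 = 40

40


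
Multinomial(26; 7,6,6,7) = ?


26! = 403291461126605635584000000
Denominator: 7!=5040 * 6!=720 * 6!=720 * 7!=5040
Coefficient = 403291461126605635584000000 / 13168189440000 = 30626189193600

30626189193600


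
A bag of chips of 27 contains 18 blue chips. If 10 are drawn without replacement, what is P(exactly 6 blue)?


P(X=6) = C(18,6)*C(9,4) / C(27,10)
= 18564*126 / 8436285
= 2339064/8436285 = 6664/24035

6664/24035


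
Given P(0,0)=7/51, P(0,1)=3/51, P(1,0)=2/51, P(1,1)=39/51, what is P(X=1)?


P(X=1) = P(1,0)+P(1,1) = 2/51 + 39/51 = 41/51

41/51


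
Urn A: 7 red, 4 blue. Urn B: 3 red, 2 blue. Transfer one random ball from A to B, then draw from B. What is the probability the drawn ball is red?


P(transfer red) = 7/11; P(transfer blue) = 4/11
If red transferred: Urn II has 4 red of 6, so P(red|red moved) = 2/3
If blue transferred: Urn II has 3 red of 6, so P(red|blue moved) = 1/2
By total probability: P(red) = 7/11*2/3 + 4/11*1/2 = 20/33

20/33


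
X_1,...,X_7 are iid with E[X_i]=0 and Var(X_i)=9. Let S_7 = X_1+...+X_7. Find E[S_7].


E[S_n] = n*E[X_1] = 7*0 = 0

0


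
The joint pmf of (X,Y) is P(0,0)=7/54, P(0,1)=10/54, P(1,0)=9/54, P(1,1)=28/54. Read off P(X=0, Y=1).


Read from table: P(X=0, Y=1) = 10/54 = 5/27

5/27


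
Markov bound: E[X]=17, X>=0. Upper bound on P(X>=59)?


Markov: P(X >= a) <= E[X]/a
P(X >= 59) <= 17/59

17/59


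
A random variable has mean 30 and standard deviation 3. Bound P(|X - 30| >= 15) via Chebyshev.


k = 15/3 = 5
Chebyshev: P(|X-mu| >= k*sigma) <= 1/k^2 = 1/5^2 = 1/25

1/25


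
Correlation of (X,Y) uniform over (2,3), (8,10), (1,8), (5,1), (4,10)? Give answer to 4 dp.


Cov(X,Y) = 2.2000, Var(X) = 6.0000, Var(Y) = 13.8400
rho = Cov/(sqrt(VarX)*sqrt(VarY)) = 0.2414

0.2414


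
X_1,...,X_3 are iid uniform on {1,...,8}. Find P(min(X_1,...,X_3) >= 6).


P(min >= 6) = P(all X_i >= 6) = (P(X_1 >= 6))^3
= (3/8)^3 = 27/512

27/512


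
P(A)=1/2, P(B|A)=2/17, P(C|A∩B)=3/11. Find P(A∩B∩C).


P(A∩B∩C) = P(A) * P(B|A) * P(C|A∩B)
= 1/2 * 2/17 * 3/11
= 1/17 * 3/11 = 3/187

3/187


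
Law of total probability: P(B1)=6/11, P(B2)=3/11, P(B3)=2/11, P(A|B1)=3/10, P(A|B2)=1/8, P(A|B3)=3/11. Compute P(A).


P(A) = P(A|B1)P(B1) + P(A|B2)P(B2) + P(A|B3)P(B3)
= 3/10*6/11 + 1/8*3/11 + 3/11*2/11
= 9/55 + 3/88 + 6/121 = 1197/4840

1197/4840


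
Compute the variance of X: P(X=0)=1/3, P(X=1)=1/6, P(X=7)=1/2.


E[X] = 11/3, E[X^2] = 74/3
Var(X) = E[X^2] - (E[X])^2 = 74/3 - (11/3)^2 = 101/9

101/9


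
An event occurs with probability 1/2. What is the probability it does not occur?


P(A') = 1 - P(A) = 1 - 1/2 = 1/2

1/2


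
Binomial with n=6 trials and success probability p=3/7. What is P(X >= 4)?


P(X>=4) = P(X=4) + P(X=5) + P(X=6)
= 19440/117649 + 5832/117649 + 729/117649
= 26001/117649

26001/117649


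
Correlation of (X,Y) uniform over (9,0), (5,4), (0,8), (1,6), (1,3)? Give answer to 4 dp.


Cov(X,Y) = -7.6400, Var(X) = 11.3600, Var(Y) = 7.3600
rho = Cov/(sqrt(VarX)*sqrt(VarY)) = -0.8355

-0.8355


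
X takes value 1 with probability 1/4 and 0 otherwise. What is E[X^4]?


For Bernoulli: X in {0,1}
E[X^4] = 0^4*(1-1/4) + 1^4*1/4 = 1/4

1/4


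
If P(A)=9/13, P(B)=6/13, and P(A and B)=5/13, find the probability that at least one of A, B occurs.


P(A∪B) = P(A) + P(B) - P(A∩B)
= 9/13 + 6/13 - 5/13 = 10/13

10/13


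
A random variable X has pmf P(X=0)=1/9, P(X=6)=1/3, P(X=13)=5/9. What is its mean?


E[X] = sum(x * P(x))
= 0*1/9 + 6*1/3 + 13*5/9
= 83/9

83/9


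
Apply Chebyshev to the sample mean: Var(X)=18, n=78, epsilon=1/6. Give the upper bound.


Var(Xbar) = Var(X)/n = 18/78
Chebyshev: P(|Xbar-mu| >= 1/6) <= Var(Xbar)/(1/6)^2 = (3/13)/(1/36) = 108/13
Bound exceeds 1, so trivial bound: 1

1


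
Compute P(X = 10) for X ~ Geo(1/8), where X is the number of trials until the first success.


P(X=10) = (1-p)^9 * p = (7/8)^9 * 1/8
= 40353607/134217728 * 1/8 = 40353607/1073741824

40353607/1073741824


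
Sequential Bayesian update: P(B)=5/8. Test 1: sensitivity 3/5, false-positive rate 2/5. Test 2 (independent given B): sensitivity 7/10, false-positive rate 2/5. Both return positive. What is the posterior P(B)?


After test 1: P(+) = 3/5*5/8 + 2/5*3/8 = 21/40
P(B|+) = (3/8)/(21/40) = 5/7
After test 2 (use post1 as new prior): P(+) = 7/10*5/7 + 2/5*2/7 = 43/70
P(B|+,+) = (1/2)/(43/70) = 35/43

35/43


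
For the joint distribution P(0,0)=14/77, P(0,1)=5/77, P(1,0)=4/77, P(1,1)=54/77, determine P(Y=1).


P(Y=1) = P(0,1)+P(1,1) = 5/77 + 54/77 = 59/77

59/77


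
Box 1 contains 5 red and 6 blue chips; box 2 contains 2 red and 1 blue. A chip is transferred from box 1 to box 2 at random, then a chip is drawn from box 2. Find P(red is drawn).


P(transfer red) = 5/11; P(transfer blue) = 6/11
If red transferred: Urn II has 3 red of 4, so P(red|red moved) = 3/4
If blue transferred: Urn II has 2 red of 4, so P(red|blue moved) = 1/2
By total probability: P(red) = 5/11*3/4 + 6/11*1/2 = 27/44

27/44


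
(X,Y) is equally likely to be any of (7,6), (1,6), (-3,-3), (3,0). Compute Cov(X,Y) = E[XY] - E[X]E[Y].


E[X]=2, E[Y]=9/4, E[XY]=57/4
Cov(X,Y) = E[XY] - E[X]E[Y] = 57/4 - 2*9/4 = 39/4

39/4


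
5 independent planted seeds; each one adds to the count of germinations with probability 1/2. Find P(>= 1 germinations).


P(at least one) = 1 - P(none)
P(none) = (1 - 1/2)^5 = (1/2)^5 = 1/32
P(at least one) = 1 - 1/32 = 31/32

31/32


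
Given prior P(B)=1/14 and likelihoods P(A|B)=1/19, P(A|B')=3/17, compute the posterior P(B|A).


P(A) = P(A|B)P(B) + P(A|B')P(B') = 1/19*1/14 + 3/17*13/14 = 379/2261
P(B|A) = P(A|B)P(B)/P(A) = (1/266)/(379/2261) = 17/758

17/758


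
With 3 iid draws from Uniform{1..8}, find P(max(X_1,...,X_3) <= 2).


P(max <= 2) = P(all X_i <= 2) = (P(X_1 <= 2))^3
= (2/8)^3 = (1/4)^3 = 1/64

1/64


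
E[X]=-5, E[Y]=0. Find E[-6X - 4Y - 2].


E[-6X - 4Y - 2] = -6*E[X] - 4*E[Y] - 2
= (-6)*(-5) + (-4)*(0) + (-2)
= 30 + 0 - 2 = 28

28


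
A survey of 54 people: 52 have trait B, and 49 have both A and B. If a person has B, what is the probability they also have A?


P(A|B) = P(A∩B)/P(B) = (49/54)/(52/54) = 49/52

49/52


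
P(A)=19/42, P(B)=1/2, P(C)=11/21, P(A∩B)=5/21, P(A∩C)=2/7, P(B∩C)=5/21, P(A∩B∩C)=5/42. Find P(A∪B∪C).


P(A∪B∪C) = P(A)+P(B)+P(C) - P(AB)-P(AC)-P(BC) + P(ABC)
= 19/42+1/2+11/21 - 5/21-2/7-5/21 + 5/42
= 5/6

5/6


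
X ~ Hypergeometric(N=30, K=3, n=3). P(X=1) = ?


P(X=1) = C(3,1)*C(27,2) / C(30,3)
= 3*351 / 4060
= 1053/4060

1053/4060


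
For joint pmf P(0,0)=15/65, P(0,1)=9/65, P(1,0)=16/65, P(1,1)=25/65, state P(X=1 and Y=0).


Read from table: P(X=1, Y=0) = 16/65

16/65


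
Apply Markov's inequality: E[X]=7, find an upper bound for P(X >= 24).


Markov: P(X >= a) <= E[X]/a
P(X >= 24) <= 7/24

7/24


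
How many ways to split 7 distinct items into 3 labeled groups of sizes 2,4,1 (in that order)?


7! = 5040
Denominator: 2!=2 * 4!=24 * 1!=1
Coefficient = 5040 / 48 = 105

105


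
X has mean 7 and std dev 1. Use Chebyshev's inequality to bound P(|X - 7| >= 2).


k = 2/1 = 2
Chebyshev: P(|X-mu| >= k*sigma) <= 1/k^2 = 1/2^2 = 1/4

1/4


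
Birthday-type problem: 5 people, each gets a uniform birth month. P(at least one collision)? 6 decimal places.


P(all different) = prod((12-i)/12 for i=0..4) = 0.381944
P(at least one match) = 1 - 0.381944 = 0.618056

0.618056


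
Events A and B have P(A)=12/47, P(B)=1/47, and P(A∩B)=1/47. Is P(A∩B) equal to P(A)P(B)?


P(A)*P(B) = 12/47*1/47 = 12/2209
P(A∩B) = 1/47 != 12/2209, so not independent

No, A and B are not independent


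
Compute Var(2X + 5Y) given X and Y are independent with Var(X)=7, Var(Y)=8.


Independence => Cov(X,Y)=0
Var(2X + 5Y) = 2^2*Var(X) + 5^2*Var(Y)
= 4*7 + 25*8 = 228

228


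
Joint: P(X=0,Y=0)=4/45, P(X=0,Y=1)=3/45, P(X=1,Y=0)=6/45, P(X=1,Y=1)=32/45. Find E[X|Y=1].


P(Y=1) = 35/45
E[X|Y=1] = (0*3 + 1*32)/35 = 32/35

32/35


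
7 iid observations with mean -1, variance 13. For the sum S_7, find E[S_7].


E[S_n] = n*E[X_1] = 7*-1 = -7

-7


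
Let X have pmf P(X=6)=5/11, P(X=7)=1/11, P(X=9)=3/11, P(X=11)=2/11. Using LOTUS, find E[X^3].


E[X^3] = sum(g(x)*P(x))
= 216*5/11 + 343*1/11 + 729*3/11 + 1331*2/11
= 6272/11

6272/11


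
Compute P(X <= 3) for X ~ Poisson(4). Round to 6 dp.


P(X<=3) = e^(-4)*4^0/0! + e^(-4)*4^1/1! + e^(-4)*4^2/2! + e^(-4)*4^3/3!
≈ 0.0183156389 + 0.0732625556 + 0.1465251111 + 0.1953668148
= 0.4334701204
≈ 0.433470

0.433470


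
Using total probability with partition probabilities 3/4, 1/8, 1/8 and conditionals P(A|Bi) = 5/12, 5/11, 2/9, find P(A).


P(A) = P(A|B1)P(B1) + P(A|B2)P(B2) + P(A|B3)P(B3)
= 5/12*3/4 + 5/11*1/8 + 2/9*1/8
= 5/16 + 5/88 + 1/36 = 629/1584

629/1584


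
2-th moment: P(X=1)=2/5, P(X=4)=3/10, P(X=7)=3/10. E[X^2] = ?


E[X^2] = sum(x^2 * P(x))
= 1*2/5 + 16*3/10 + 49*3/10
= 199/10

199/10


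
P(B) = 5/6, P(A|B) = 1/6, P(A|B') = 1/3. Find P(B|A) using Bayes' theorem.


P(A) = P(A|B)P(B) + P(A|B')P(B') = 1/6*5/6 + 1/3*1/6 = 7/36
P(B|A) = P(A|B)P(B)/P(A) = (5/36)/(7/36) = 5/7

5/7


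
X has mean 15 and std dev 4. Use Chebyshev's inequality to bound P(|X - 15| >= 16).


k = 16/4 = 4
Chebyshev: P(|X-mu| >= k*sigma) <= 1/k^2 = 1/4^2 = 1/16

1/16


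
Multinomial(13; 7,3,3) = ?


13! = 6227020800
Denominator: 7!=5040 * 3!=6 * 3!=6
Coefficient = 6227020800 / 181440 = 34320

34320


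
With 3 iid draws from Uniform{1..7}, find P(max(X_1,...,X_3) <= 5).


P(max <= 5) = P(all X_i <= 5) = (P(X_1 <= 5))^3
= (5/7)^3 = 125/343

125/343


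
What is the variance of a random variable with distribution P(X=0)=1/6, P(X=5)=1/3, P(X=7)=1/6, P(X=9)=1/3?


E[X] = 35/6, E[X^2] = 87/2
Var(X) = E[X^2] - (E[X])^2 = 87/2 - (35/6)^2 = 341/36

341/36


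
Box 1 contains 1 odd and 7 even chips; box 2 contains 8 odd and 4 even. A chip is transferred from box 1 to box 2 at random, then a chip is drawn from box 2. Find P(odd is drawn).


P(transfer odd) = 1/8; P(transfer even) = 7/8
If odd transferred: Urn II has 9 odd of 13, so P(odd|odd moved) = 9/13
If even transferred: Urn II has 8 odd of 13, so P(odd|even moved) = 8/13
By total probability: P(odd) = 1/8*9/13 + 7/8*8/13 = 5/8

5/8


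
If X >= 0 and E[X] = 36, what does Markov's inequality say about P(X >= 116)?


Markov: P(X >= a) <= E[X]/a
P(X >= 116) <= 36/116 = 9/29

9/29


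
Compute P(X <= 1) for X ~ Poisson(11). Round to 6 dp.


P(X<=1) = e^(-11)*11^0/0! + e^(-11)*11^1/1!
≈ 0.0000167017 + 0.0001837187
= 0.0002004204
≈ 0.000200

0.000200


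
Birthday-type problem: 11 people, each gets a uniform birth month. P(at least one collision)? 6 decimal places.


P(all different) = prod((12-i)/12 for i=0..10) = 0.000645
P(at least one match) = 1 - 0.000645 = 0.999355

0.999355


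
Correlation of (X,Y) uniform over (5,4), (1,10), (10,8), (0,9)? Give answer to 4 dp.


Cov(X,Y) = -3.5000, Var(X) = 15.5000, Var(Y) = 5.1875
rho = Cov/(sqrt(VarX)*sqrt(VarY)) = -0.3903

-0.3903


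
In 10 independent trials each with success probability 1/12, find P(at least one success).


P(at least one) = 1 - P(none)
P(none) = (1 - 1/12)^10 = (11/12)^10 = 25937424601/61917364224
P(at least one) = 1 - 25937424601/61917364224 = 35979939623/61917364224

35979939623/61917364224


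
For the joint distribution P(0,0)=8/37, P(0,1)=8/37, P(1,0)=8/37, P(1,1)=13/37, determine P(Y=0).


P(Y=0) = P(0,0)+P(1,0) = 8/37 + 8/37 = 16/37

16/37


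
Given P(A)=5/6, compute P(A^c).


P(A') = 1 - P(A) = 1 - 5/6 = 1/6

1/6


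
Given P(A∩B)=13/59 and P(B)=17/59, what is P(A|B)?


P(A|B) = P(A∩B)/P(B) = (13/59)/(17/59) = 13/17

13/17


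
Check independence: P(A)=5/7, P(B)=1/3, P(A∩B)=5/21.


P(A)*P(B) = 5/7*1/3 = 5/21
P(A∩B) = 5/21, which equals P(A)P(B), so independent

Yes, A and B are independent


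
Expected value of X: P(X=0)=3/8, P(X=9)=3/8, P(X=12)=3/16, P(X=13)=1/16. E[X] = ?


E[X] = sum(x * P(x))
= 0*3/8 + 9*3/8 + 12*3/16 + 13*1/16
= 103/16

103/16


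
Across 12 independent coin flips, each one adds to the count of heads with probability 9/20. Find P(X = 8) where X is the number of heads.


P(X=8) = C(12,8) * p^8 * (1-p)^4
= 495 * 43046721/25600000000 * 14641/160000
= 62394457173939/819200000000000

62394457173939/819200000000000


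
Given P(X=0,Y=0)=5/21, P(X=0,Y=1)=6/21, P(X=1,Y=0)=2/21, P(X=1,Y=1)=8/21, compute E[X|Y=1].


P(Y=1) = 14/21
E[X|Y=1] = (0*6 + 1*8)/14 = 8/14 = 4/7

4/7


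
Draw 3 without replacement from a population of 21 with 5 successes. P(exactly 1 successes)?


P(X=1) = C(5,1)*C(16,2) / C(21,3)
= 5*120 / 1330
= 600/1330 = 60/133

60/133


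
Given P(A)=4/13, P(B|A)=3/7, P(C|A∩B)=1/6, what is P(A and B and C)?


P(A∩B∩C) = P(A) * P(B|A) * P(C|A∩B)
= 4/13 * 3/7 * 1/6
= 12/91 * 1/6 = 2/91

2/91


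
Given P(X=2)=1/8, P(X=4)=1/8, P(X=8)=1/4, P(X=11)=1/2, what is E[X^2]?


E[X^2] = sum(g(x)*P(x))
= 4*1/8 + 16*1/8 + 64*1/4 + 121*1/2
= 79

79


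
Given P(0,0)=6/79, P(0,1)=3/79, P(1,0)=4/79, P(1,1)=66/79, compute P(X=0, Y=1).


Read from table: P(X=0, Y=1) = 3/79

3/79


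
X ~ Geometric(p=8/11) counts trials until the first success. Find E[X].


For geometric (trials until first success), E[X] = 1/p = 1/(8/11) = 11/8

11/8


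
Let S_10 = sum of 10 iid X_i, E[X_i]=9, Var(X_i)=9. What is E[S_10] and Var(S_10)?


E[S_n] = n*mu = 10*9 = 90
Var(S_n) = n*sigma^2 = 10*9 = 90

E[S_10]=90, Var(S_10)=90


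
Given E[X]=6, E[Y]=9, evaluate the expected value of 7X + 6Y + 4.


E[7X + 6Y + 4] = 7*E[X] + 6*E[Y] + 4
= (7)*(6) + (6)*(9) + (4)
= 42 + 54 + 4 = 100

100


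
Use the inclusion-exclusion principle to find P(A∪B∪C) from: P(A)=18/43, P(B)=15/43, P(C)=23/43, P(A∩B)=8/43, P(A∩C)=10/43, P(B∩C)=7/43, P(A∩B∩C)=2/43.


P(A∪B∪C) = P(A)+P(B)+P(C) - P(AB)-P(AC)-P(BC) + P(ABC)
= 18/43+15/43+23/43 - 8/43-10/43-7/43 + 2/43
= 33/43

33/43


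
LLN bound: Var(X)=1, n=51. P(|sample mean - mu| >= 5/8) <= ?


Var(Xbar) = Var(X)/n = 1/51
Chebyshev: P(|Xbar-mu| >= 5/8) <= Var(Xbar)/(5/8)^2 = (1/51)/(25/64) = 64/1275

64/1275


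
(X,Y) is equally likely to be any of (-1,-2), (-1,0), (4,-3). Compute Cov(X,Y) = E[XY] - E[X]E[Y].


E[X]=2/3, E[Y]=-5/3, E[XY]=-10/3
Cov(X,Y) = E[XY] - E[X]E[Y] = -10/3 - 2/3*-5/3 = -20/9

-20/9


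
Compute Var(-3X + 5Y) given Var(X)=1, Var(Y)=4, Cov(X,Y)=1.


Var(-3X + 5Y) = (-3)^2*Var(X) + 5^2*Var(Y) + 2*(-3)*5*Cov(X,Y)
= 9*1 + 25*4 - 30*1
= 9 + 100 - 30 = 79

79


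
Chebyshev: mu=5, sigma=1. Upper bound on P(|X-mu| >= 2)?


k = 2/1 = 2
Chebyshev: P(|X-mu| >= k*sigma) <= 1/k^2 = 1/2^2 = 1/4

1/4


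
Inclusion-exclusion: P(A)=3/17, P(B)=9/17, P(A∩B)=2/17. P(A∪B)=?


P(A∪B) = P(A) + P(B) - P(A∩B)
= 3/17 + 9/17 - 2/17 = 10/17

10/17


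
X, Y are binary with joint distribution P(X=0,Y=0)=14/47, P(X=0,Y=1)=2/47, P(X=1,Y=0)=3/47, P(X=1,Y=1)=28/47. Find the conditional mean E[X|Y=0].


P(Y=0) = 17/47
E[X|Y=0] = (0*14 + 1*3)/17 = 3/17

3/17


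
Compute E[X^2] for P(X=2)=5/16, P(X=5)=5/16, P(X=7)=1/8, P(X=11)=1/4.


E[X^2] = sum(g(x)*P(x))
= 4*5/16 + 25*5/16 + 49*1/8 + 121*1/4
= 727/16

727/16


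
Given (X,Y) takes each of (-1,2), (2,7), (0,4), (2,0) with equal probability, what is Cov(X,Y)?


E[X]=3/4, E[Y]=13/4, E[XY]=3
Cov(X,Y) = E[XY] - E[X]E[Y] = 3 - 3/4*13/4 = 9/16

9/16


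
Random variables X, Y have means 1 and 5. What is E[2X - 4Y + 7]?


E[2X - 4Y + 7] = 2*E[X] - 4*E[Y] + 7
= (2)*(1) + (-4)*(5) + (7)
= 2 - 20 + 7 = -11

-11


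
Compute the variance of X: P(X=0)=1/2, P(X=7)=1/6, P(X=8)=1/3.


E[X] = 23/6, E[X^2] = 59/2
Var(X) = E[X^2] - (E[X])^2 = 59/2 - (23/6)^2 = 533/36

533/36


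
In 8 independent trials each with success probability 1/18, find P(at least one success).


P(at least one) = 1 - P(none)
P(none) = (1 - 1/18)^8 = (17/18)^8 = 6975757441/11019960576
P(at least one) = 1 - 6975757441/11019960576 = 4044203135/11019960576

4044203135/11019960576


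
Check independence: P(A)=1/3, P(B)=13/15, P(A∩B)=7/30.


P(A)*P(B) = 1/3*13/15 = 13/45
P(A∩B) = 7/30 != 13/45, so not independent

No, A and B are not independent


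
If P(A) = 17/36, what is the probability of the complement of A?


P(A') = 1 - P(A) = 1 - 17/36 = 19/36

19/36


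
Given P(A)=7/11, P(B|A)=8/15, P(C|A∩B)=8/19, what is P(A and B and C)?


P(A∩B∩C) = P(A) * P(B|A) * P(C|A∩B)
= 7/11 * 8/15 * 8/19
= 56/165 * 8/19 = 448/3135

448/3135


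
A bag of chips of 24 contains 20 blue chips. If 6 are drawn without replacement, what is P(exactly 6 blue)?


P(X=6) = C(20,6)*C(4,0) / C(24,6)
= 38760*1 / 134596
= 38760/134596 = 510/1771

510/1771


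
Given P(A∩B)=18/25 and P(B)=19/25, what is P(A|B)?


P(A|B) = P(A∩B)/P(B) = (18/25)/(19/25) = 18/19

18/19


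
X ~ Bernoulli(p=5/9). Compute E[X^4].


For Bernoulli: X in {0,1}
E[X^4] = 0^4*(1-5/9) + 1^4*5/9 = 5/9

5/9


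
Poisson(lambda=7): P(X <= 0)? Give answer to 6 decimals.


P(X<=0) = e^(-7)*7^0/0!
≈ 0.0009118820
≈ 0.000912

0.000912


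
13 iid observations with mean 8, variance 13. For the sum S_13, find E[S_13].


E[S_n] = n*E[X_1] = 13*8 = 104

104


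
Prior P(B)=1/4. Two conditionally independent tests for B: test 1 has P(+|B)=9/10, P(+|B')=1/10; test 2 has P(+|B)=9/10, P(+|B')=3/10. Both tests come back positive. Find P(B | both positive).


After test 1: P(+) = 9/10*1/4 + 1/10*3/4 = 3/10
P(B|+) = (9/40)/(3/10) = 3/4
After test 2 (use post1 as new prior): P(+) = 9/10*3/4 + 3/10*1/4 = 3/4
P(B|+,+) = (27/40)/(3/4) = 9/10

9/10


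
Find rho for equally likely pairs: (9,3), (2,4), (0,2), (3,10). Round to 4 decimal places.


Cov(X,Y) = -0.3750, Var(X) = 11.2500, Var(Y) = 9.6875
rho = Cov/(sqrt(VarX)*sqrt(VarY)) = -0.0359

-0.0359


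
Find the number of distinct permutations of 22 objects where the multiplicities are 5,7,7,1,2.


22! = 1124000727777607680000
Denominator: 5!=120 * 7!=5040 * 7!=5040 * 1!=1 * 2!=2
Coefficient = 1124000727777607680000 / 6096384000 = 184371707520

184371707520


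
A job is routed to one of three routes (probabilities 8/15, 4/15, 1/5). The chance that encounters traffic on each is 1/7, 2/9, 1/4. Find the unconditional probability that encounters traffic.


P(A) = P(A|B1)P(B1) + P(A|B2)P(B2) + P(A|B3)P(B3)
= 1/7*8/15 + 2/9*4/15 + 1/4*1/5
= 8/105 + 8/135 + 1/20 = 701/3780

701/3780


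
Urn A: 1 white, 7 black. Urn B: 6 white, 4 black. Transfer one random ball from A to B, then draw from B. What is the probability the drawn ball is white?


P(transfer white) = 1/8; P(transfer black) = 7/8
If white transferred: Urn II has 7 white of 11, so P(white|white moved) = 7/11
If black transferred: Urn II has 6 white of 11, so P(white|black moved) = 6/11
By total probability: P(white) = 1/8*7/11 + 7/8*6/11 = 49/88

49/88


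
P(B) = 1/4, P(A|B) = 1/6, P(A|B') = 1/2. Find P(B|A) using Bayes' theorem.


P(A) = P(A|B)P(B) + P(A|B')P(B') = 1/6*1/4 + 1/2*3/4 = 5/12
P(B|A) = P(A|B)P(B)/P(A) = (1/24)/(5/12) = 1/10

1/10


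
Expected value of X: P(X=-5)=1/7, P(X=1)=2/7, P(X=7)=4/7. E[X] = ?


E[X] = sum(x * P(x))
= -5*1/7 + 1*2/7 + 7*4/7
= 25/7

25/7


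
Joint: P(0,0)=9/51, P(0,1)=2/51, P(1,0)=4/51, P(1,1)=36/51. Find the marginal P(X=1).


P(X=1) = P(1,0)+P(1,1) = 4/51 + 36/51 = 40/51

40/51


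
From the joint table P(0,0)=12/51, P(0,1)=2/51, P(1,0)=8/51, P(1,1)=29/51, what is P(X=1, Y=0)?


Read from table: P(X=1, Y=0) = 8/51

8/51


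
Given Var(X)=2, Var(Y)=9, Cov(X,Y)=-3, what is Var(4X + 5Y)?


Var(4X + 5Y) = 4^2*Var(X) + 5^2*Var(Y) + 2*4*5*Cov(X,Y)
= 16*2 + 25*9 + 40*(-3)
= 32 + 225 - 120 = 137

137


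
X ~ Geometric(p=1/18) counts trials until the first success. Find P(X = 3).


P(X=3) = (1-p)^2 * p = (17/18)^2 * 1/18
= 289/324 * 1/18 = 289/5832

289/5832


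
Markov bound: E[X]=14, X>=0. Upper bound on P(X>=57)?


Markov: P(X >= a) <= E[X]/a
P(X >= 57) <= 14/57

14/57


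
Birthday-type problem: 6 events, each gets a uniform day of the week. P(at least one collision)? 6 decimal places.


P(all different) = prod((7-i)/7 for i=0..5) = 0.042839
P(at least one match) = 1 - 0.042839 = 0.957161

0.957161


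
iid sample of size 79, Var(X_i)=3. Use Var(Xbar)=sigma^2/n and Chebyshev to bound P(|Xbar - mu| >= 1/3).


Var(Xbar) = Var(X)/n = 3/79
Chebyshev: P(|Xbar-mu| >= 1/3) <= Var(Xbar)/(1/3)^2 = (3/79)/(1/9) = 27/79

27/79


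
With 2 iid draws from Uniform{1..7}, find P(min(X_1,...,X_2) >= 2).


P(min >= 2) = P(all X_i >= 2) = (P(X_1 >= 2))^2
= (6/7)^2 = 36/49

36/49


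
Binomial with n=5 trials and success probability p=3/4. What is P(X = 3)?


P(X=3) = C(5,3) * p^3 * (1-p)^2
= 10 * 27/64 * 1/16
= 135/512

135/512


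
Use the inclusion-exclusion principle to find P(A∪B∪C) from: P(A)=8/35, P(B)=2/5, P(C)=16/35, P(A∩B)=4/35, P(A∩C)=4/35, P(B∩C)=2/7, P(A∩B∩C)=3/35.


P(A∪B∪C) = P(A)+P(B)+P(C) - P(AB)-P(AC)-P(BC) + P(ABC)
= 8/35+2/5+16/35 - 4/35-4/35-2/7 + 3/35
= 23/35

23/35


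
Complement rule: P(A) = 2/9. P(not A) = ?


P(A') = 1 - P(A) = 1 - 2/9 = 7/9

7/9


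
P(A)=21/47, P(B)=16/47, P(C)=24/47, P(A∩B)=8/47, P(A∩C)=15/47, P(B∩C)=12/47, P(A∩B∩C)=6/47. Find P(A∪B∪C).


P(A∪B∪C) = P(A)+P(B)+P(C) - P(AB)-P(AC)-P(BC) + P(ABC)
= 21/47+16/47+24/47 - 8/47-15/47-12/47 + 6/47
= 32/47

32/47


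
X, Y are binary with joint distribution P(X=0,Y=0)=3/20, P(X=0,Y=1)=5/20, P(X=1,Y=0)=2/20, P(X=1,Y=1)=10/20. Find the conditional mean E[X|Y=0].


P(Y=0) = 5/20
E[X|Y=0] = (0*3 + 1*2)/5 = 2/5

2/5


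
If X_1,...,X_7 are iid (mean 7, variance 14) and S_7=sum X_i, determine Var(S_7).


By independence, Var(S_n) = n*Var(X_1) = 7*14 = 98

98


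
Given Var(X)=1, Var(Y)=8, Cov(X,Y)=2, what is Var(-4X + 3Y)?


Var(-4X + 3Y) = (-4)^2*Var(X) + 3^2*Var(Y) + 2*(-4)*3*Cov(X,Y)
= 16*1 + 9*8 - 24*2
= 16 + 72 - 48 = 40

40
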